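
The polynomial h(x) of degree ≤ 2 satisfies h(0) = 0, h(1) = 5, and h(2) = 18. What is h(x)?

Write h(x) = ax^2 + bx + c. Substituting each data point gives a linear system:
  c = 0
  a + b + c = 5
  4a + 2b + c = 18
Solving the system yields a = 4, b = 1, c = 0.
So h(x) = 4x^2 + x.
Check: h(2) = 18. ✓

h(x) = 4x^2 + x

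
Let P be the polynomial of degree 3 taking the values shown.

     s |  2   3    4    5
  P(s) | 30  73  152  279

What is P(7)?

725

Write P(s) = as^3 + bs^2 + cs + d. Substituting each data point gives a linear system:
  8a + 4b + 2c + d = 30
  27a + 9b + 3c + d = 73
  64a + 16b + 4c + d = 152
  125a + 25b + 5c + d = 279
Solving the system yields a = 2, b = 0, c = 5, d = 4.
So P(s) = 2s³ + 5s + 4.
Then P(7) = 725.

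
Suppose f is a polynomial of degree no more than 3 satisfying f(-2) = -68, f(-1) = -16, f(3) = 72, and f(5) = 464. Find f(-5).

Using the Lagrange interpolation formula with nodes -2, -1, 3, 5:
  L_0(t) = (t + 1)(t - 3)(t - 5) / -35
  L_1(t) = (t + 2)(t - 3)(t - 5) / 24
  L_2(t) = (t + 2)(t + 1)(t - 5) / -40
  L_3(t) = (t + 2)(t + 1)(t - 3) / 84
Then f(t) = -68·L_0(t) - 16·L_1(t) + 72·L_2(t) + 464·L_3(t).
Expanding and collecting terms gives f(t) = 5t^3 - 6t^2 - t - 6.
Evaluating at t = -5: f(-5) = -776.

-776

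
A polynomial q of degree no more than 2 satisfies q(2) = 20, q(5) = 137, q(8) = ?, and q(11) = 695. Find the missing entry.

362

On equispaced nodes a degree-2 polynomial has vanishing third forward difference, so
  - q(2) + 3·q(5) - 3·q(8) + q(11) = 0.
Substituting the known values and solving for q(8):
  -3·q(8) = -1086
  q(8) = 362.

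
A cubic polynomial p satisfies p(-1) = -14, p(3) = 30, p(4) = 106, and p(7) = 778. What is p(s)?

Using the Lagrange interpolation formula with nodes -1, 3, 4, 7:
  L_0(s) = (s - 3)(s - 4)(s - 7) / -160
  L_1(s) = (s + 1)(s - 4)(s - 7) / 16
  L_2(s) = (s + 1)(s - 3)(s - 7) / -15
  L_3(s) = (s + 1)(s - 3)(s - 4) / 96
Then p(s) = -14·L_0(s) + 30·L_1(s) + 106·L_2(s) + 778·L_3(s).
Expanding and collecting terms gives p(s) = 3s^3 - 5s^2 - 6.
Check: p(-1) = -14. ✓

p(s) = 3s^3 - 5s^2 - 6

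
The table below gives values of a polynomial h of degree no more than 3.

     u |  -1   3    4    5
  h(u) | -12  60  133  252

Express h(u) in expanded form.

h(u) = 2u^3 - u^2 + 6u - 3

Using the Lagrange interpolation formula with nodes -1, 3, 4, 5:
  L_0(u) = (u - 3)(u - 4)(u - 5) / -120
  L_1(u) = (u + 1)(u - 4)(u - 5) / 8
  L_2(u) = (u + 1)(u - 3)(u - 5) / -5
  L_3(u) = (u + 1)(u - 3)(u - 4) / 12
Then h(u) = -12·L_0(u) + 60·L_1(u) + 133·L_2(u) + 252·L_3(u).
Expanding and collecting terms gives h(u) = 2u^3 - u^2 + 6u - 3.
Check: h(4) = 133. ✓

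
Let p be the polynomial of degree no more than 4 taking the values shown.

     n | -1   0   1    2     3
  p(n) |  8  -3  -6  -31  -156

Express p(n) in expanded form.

Write p(n) = an^4 + bn^3 + cn^2 + dn + e. Substituting each data point gives a linear system:
  a - b + c - d + e = 8
  e = -3
  a + b + c + d + e = -6
  16a + 8b + 4c + 2d + e = -31
  81a + 27b + 9c + 3d + e = -156
Solving the system yields a = -2, b = -1, c = 6, d = -6, e = -3.
So p(n) = -2n⁴ - n³ + 6n² - 6n - 3.
Check: p(2) = -31. ✓

p(n) = -2n^4 - n^3 + 6n^2 - 6n - 3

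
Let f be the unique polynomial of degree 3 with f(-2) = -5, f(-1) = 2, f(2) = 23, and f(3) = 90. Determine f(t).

Write f(t) = at^3 + bt^2 + ct + d. Substituting each data point gives a linear system:
  -8a + 4b - 2c + d = -5
  -a + b - c + d = 2
  8a + 4b + 2c + d = 23
  27a + 9b + 3c + d = 90
Solving the system yields a = 3, b = 3, c = -5, d = -3.
So f(t) = 3t^3 + 3t^2 - 5t - 3.
Check: f(2) = 23. ✓

f(t) = 3t^3 + 3t^2 - 5t - 3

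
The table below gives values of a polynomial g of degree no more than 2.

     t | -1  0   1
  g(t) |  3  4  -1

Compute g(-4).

-36

Forward differences of the values at t = -1, 0, 1:
  g  : 3  4  -1
  Δ  : 1  -5
  Δ^2: -6
The second differences are constant, confirming degree 2.
Interpolating (Newton forward form) and evaluating at t = -4 gives g(-4) = -36.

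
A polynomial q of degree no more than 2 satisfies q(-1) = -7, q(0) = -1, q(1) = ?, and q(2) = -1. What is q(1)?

1

The 3 known points determine the degree-2 polynomial uniquely.
Write q(t) = at^2 + bt + c. Substituting each data point gives a linear system:
  a - b + c = -7
  c = -1
  4a + 2b + c = -1
Solving the system yields a = -2, b = 4, c = -1.
So q(t) = -2t^2 + 4t - 1.
Then q(1) = 1.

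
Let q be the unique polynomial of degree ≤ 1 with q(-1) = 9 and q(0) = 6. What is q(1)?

3

Using the Lagrange interpolation formula with nodes -1, 0:
  L_0(s) = s / -1
  L_1(s) = (s + 1) / 1
Then q(s) = 9·L_0(s) + 6·L_1(s).
Expanding and collecting terms gives q(s) = -3s + 6.
Evaluating at s = 1: q(1) = 3.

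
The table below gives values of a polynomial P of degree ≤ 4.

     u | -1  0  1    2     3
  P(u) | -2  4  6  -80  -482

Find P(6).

Write P(u) = au^4 + bu^3 + cu^2 + du + e. Substituting each data point gives a linear system:
  a - b + c - d + e = -2
  e = 4
  a + b + c + d + e = 6
  16a + 8b + 4c + 2d + e = -80
  81a + 27b + 9c + 3d + e = -482
Solving the system yields a = -6, b = -2, c = 4, d = 6, e = 4.
So P(u) = -6u^4 - 2u^3 + 4u^2 + 6u + 4.
Then P(6) = -8024.

-8024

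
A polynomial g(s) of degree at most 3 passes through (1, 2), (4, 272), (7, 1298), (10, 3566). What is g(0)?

-4

Using the Lagrange interpolation formula with nodes 1, 4, 7, 10:
  L_0(s) = (s - 4)(s - 7)(s - 10) / -162
  L_1(s) = (s - 1)(s - 7)(s - 10) / 54
  L_2(s) = (s - 1)(s - 4)(s - 10) / -54
  L_3(s) = (s - 1)(s - 4)(s - 7) / 162
Then g(s) = 2·L_0(s) + 272·L_1(s) + 1298·L_2(s) + 3566·L_3(s).
Expanding and collecting terms gives g(s) = 3s^3 + 6s^2 - 3s - 4.
Evaluating at s = 0: g(0) = -4.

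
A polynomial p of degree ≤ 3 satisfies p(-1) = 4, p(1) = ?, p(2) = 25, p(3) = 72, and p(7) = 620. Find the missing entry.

The 4 known points determine the degree-3 polynomial uniquely.
Write p(x) = ax^3 + bx^2 + cx + d. Substituting each data point gives a linear system:
  -a + b - c + d = 4
  8a + 4b + 2c + d = 25
  27a + 9b + 3c + d = 72
  343a + 49b + 7c + d = 620
Solving the system yields a = 1, b = 6, c = -2, d = -3.
So p(x) = x^3 + 6x^2 - 2x - 3.
Then p(1) = 2.

2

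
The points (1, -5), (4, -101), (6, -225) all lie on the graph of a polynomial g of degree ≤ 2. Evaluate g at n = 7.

-305

Using the Lagrange interpolation formula with nodes 1, 4, 6:
  L_0(n) = (n - 4)(n - 6) / 15
  L_1(n) = (n - 1)(n - 6) / -6
  L_2(n) = (n - 1)(n - 4) / 10
Then g(n) = -5·L_0(n) - 101·L_1(n) - 225·L_2(n).
Expanding and collecting terms gives g(n) = -6n² - 2n + 3.
Evaluating at n = 7: g(7) = -305.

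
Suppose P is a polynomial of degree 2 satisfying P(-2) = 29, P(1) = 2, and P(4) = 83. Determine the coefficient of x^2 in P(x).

Write P(x) = ax^2 + bx + c. Substituting each data point gives a linear system:
  4a - 2b + c = 29
  a + b + c = 2
  16a + 4b + c = 83
Solving the system yields a = 6, b = -3, c = -1.
So P(x) = 6x^2 - 3x - 1.
The leading coefficient is 6.

6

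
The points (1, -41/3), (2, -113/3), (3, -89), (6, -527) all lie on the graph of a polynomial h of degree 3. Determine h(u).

h(u) = -2u^3 - (5/3)u^2 - 5u - 5

Write h(u) = au^3 + bu^2 + cu + d. Substituting each data point gives a linear system:
  a + b + c + d = -41/3
  8a + 4b + 2c + d = -113/3
  27a + 9b + 3c + d = -89
  216a + 36b + 6c + d = -527
Solving the system yields a = -2, b = -5/3, c = -5, d = -5.
So h(u) = -2u³ - (5/3)u² - 5u - 5.
Check: h(6) = -527. ✓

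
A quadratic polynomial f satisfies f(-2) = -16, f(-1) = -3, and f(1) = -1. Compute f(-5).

Write f(t) = at^2 + bt + c. Substituting each data point gives a linear system:
  4a - 2b + c = -16
  a - b + c = -3
  a + b + c = -1
Solving the system yields a = -4, b = 1, c = 2.
So f(t) = -4t² + t + 2.
Then f(-5) = -103.

-103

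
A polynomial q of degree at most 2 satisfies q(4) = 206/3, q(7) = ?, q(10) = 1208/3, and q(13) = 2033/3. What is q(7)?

On equispaced nodes a degree-2 polynomial has vanishing third forward difference, so
  - q(4) + 3·q(7) - 3·q(10) + q(13) = 0.
Substituting the known values and solving for q(7):
  3·q(7) = 599
  q(7) = 599/3.

599/3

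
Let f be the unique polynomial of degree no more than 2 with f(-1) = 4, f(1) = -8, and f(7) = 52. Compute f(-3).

32

Using the Lagrange interpolation formula with nodes -1, 1, 7:
  L_0(t) = (t - 1)(t - 7) / 16
  L_1(t) = (t + 1)(t - 7) / -12
  L_2(t) = (t + 1)(t - 1) / 48
Then f(t) = 4·L_0(t) - 8·L_1(t) + 52·L_2(t).
Expanding and collecting terms gives f(t) = 2t^2 - 6t - 4.
Evaluating at t = -3: f(-3) = 32.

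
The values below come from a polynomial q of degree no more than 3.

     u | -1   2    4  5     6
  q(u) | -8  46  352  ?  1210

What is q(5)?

694

The 4 known points determine the degree-3 polynomial uniquely.
Write q(u) = au^3 + bu^2 + cu + d. Substituting each data point gives a linear system:
  -a + b - c + d = -8
  8a + 4b + 2c + d = 46
  64a + 16b + 4c + d = 352
  216a + 36b + 6c + d = 1210
Solving the system yields a = 6, b = -3, c = 3, d = 4.
So q(u) = 6u³ - 3u² + 3u + 4.
Then q(5) = 694.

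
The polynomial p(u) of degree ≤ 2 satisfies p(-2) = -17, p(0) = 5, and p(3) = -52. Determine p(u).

p(u) = -6u^2 - u + 5

Using the Lagrange interpolation formula with nodes -2, 0, 3:
  L_0(u) = u(u - 3) / 10
  L_1(u) = (u + 2)(u - 3) / -6
  L_2(u) = (u + 2)u / 15
Then p(u) = -17·L_0(u) + 5·L_1(u) - 52·L_2(u).
Expanding and collecting terms gives p(u) = -6u^2 - u + 5.
Check: p(0) = 5. ✓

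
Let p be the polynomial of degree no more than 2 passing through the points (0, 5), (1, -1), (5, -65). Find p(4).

Write p(x) = ax^2 + bx + c. Substituting each data point gives a linear system:
  c = 5
  a + b + c = -1
  25a + 5b + c = -65
Solving the system yields a = -2, b = -4, c = 5.
So p(x) = -2x^2 - 4x + 5.
Then p(4) = -43.

-43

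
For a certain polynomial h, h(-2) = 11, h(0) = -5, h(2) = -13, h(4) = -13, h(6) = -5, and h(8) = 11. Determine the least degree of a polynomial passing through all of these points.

Forward differences of the values at n = -2, 0, 2, 4, 6, 8:
  h  : 11  -5  -13  -13  -5  11
  Δ  : -16  -8  0  8  16
  Δ^2: 8  8  8  8
  Δ^3: 0  0  0
  Δ^4: 0  0
  Δ^5: 0
The second differences are constant (8) and nonzero, while all higher differences vanish, so the minimal degree is 2.

2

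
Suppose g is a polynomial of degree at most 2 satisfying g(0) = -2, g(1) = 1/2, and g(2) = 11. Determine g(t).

g(t) = 4t^2 - (3/2)t - 2

Using the Lagrange interpolation formula with nodes 0, 1, 2:
  L_0(t) = (t - 1)(t - 2) / 2
  L_1(t) = t(t - 2) / -1
  L_2(t) = t(t - 1) / 2
Then g(t) = -2·L_0(t) + 1/2·L_1(t) + 11·L_2(t).
Expanding and collecting terms gives g(t) = 4t^2 - (3/2)t - 2.
Check: g(2) = 11. ✓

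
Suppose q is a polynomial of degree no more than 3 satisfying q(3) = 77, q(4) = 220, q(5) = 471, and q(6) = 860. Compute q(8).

2172

Using the Lagrange interpolation formula with nodes 3, 4, 5, 6:
  L_0(n) = (n - 4)(n - 5)(n - 6) / -6
  L_1(n) = (n - 3)(n - 5)(n - 6) / 2
  L_2(n) = (n - 3)(n - 4)(n - 6) / -2
  L_3(n) = (n - 3)(n - 4)(n - 5) / 6
Then q(n) = 77·L_0(n) + 220·L_1(n) + 471·L_2(n) + 860·L_3(n).
Expanding and collecting terms gives q(n) = 5n^3 - 6n^2 - 4.
Evaluating at n = 8: q(8) = 2172.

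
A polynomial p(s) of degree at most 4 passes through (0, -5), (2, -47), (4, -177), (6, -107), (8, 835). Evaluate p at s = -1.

Using the Lagrange interpolation formula with nodes 0, 2, 4, 6, 8:
  L_0(s) = (s - 2)(s - 4)(s - 6)(s - 8) / 384
  L_1(s) = s(s - 4)(s - 6)(s - 8) / -96
  L_2(s) = s(s - 2)(s - 6)(s - 8) / 64
  L_3(s) = s(s - 2)(s - 4)(s - 8) / -96
  L_4(s) = s(s - 2)(s - 4)(s - 6) / 384
Then p(s) = -5·L_0(s) - 47·L_1(s) - 177·L_2(s) - 107·L_3(s) + 835·L_4(s).
Expanding and collecting terms gives p(s) = s⁴ - 6s³ - 3s² + s - 5.
Evaluating at s = -1: p(-1) = -2.

-2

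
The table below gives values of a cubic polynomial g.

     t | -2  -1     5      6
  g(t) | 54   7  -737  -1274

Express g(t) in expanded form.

Write g(t) = at^3 + bt^2 + ct + d. Substituting each data point gives a linear system:
  -8a + 4b - 2c + d = 54
  -a + b - c + d = 7
  125a + 25b + 5c + d = -737
  216a + 36b + 6c + d = -1274
Solving the system yields a = -6, b = 1, c = -2, d = -2.
So g(t) = -6t^3 + t^2 - 2t - 2.
Check: g(5) = -737. ✓

g(t) = -6t^3 + t^2 - 2t - 2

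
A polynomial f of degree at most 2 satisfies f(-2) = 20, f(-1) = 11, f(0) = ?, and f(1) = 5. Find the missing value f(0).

6

On equispaced nodes a degree-2 polynomial has vanishing third forward difference, so
  - f(-2) + 3·f(-1) - 3·f(0) + f(1) = 0.
Substituting the known values and solving for f(0):
  -3·f(0) = -18
  f(0) = 6.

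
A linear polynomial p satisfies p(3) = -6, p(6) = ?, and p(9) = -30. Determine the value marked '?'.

On equispaced nodes a degree-1 polynomial has vanishing second forward difference, so
  p(3) - 2·p(6) + p(9) = 0.
Substituting the known values and solving for p(6):
  -2·p(6) = 36
  p(6) = -18.

-18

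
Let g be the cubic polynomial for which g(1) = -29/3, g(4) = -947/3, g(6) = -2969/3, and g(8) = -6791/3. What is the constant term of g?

1/3

Write g(u) = au^3 + bu^2 + cu + d. Substituting each data point gives a linear system:
  a + b + c + d = -29/3
  64a + 16b + 4c + d = -947/3
  216a + 36b + 6c + d = -2969/3
  512a + 64b + 8c + d = -6791/3
Solving the system yields a = -4, b = -3, c = -3, d = 1/3.
So g(u) = -4u^3 - 3u^2 - 3u + 1/3.
The constant term is 1/3.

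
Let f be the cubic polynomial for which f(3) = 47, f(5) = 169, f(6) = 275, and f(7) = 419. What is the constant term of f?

Write f(u) = au^3 + bu^2 + cu + d. Substituting each data point gives a linear system:
  27a + 9b + 3c + d = 47
  125a + 25b + 5c + d = 169
  216a + 36b + 6c + d = 275
  343a + 49b + 7c + d = 419
Solving the system yields a = 1, b = 1, c = 4, d = -1.
So f(u) = u³ + u² + 4u - 1.
The constant term is -1.

-1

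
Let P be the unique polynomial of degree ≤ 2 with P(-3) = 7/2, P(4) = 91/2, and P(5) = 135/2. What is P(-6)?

91/2

Write P(t) = at^2 + bt + c. Substituting each data point gives a linear system:
  9a - 3b + c = 7/2
  16a + 4b + c = 91/2
  25a + 5b + c = 135/2
Solving the system yields a = 2, b = 4, c = -5/2.
So P(t) = 2t^2 + 4t - 5/2.
Then P(-6) = 91/2.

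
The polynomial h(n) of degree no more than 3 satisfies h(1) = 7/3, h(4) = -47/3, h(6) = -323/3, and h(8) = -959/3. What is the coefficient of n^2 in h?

3

Write h(n) = an^3 + bn^2 + cn + d. Substituting each data point gives a linear system:
  a + b + c + d = 7/3
  64a + 16b + 4c + d = -47/3
  216a + 36b + 6c + d = -323/3
  512a + 64b + 8c + d = -959/3
Solving the system yields a = -1, b = 3, c = 0, d = 1/3.
So h(n) = -n^3 + 3n^2 + 1/3.
The coefficient of n^2 is 3.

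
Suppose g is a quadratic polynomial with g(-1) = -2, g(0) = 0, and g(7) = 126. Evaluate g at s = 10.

240

Write g(s) = as^2 + bs + c. Substituting each data point gives a linear system:
  a - b + c = -2
  c = 0
  49a + 7b + c = 126
Solving the system yields a = 2, b = 4, c = 0.
So g(s) = 2s^2 + 4s.
Then g(10) = 240.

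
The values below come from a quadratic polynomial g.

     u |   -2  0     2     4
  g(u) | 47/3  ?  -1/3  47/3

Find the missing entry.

On equispaced nodes a degree-2 polynomial has vanishing third forward difference, so
  - g(-2) + 3·g(0) - 3·g(2) + g(4) = 0.
Substituting the known values and solving for g(0):
  3·g(0) = -1
  g(0) = -1/3.

-1/3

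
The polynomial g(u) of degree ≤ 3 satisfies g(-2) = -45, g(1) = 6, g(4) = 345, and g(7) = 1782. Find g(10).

Using the Lagrange interpolation formula with nodes -2, 1, 4, 7:
  L_0(u) = (u - 1)(u - 4)(u - 7) / -162
  L_1(u) = (u + 2)(u - 4)(u - 7) / 54
  L_2(u) = (u + 2)(u - 1)(u - 7) / -54
  L_3(u) = (u + 2)(u - 1)(u - 4) / 162
Then g(u) = -45·L_0(u) + 6·L_1(u) + 345·L_2(u) + 1782·L_3(u).
Expanding and collecting terms gives g(u) = 5u^3 + u^2 + 3u - 3.
Evaluating at u = 10: g(10) = 5127.

5127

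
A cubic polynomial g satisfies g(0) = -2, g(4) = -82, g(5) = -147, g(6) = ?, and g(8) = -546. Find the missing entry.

The 4 known points determine the degree-3 polynomial uniquely.
Write g(s) = as^3 + bs^2 + cs + d. Substituting each data point gives a linear system:
  d = -2
  64a + 16b + 4c + d = -82
  125a + 25b + 5c + d = -147
  512a + 64b + 8c + d = -546
Solving the system yields a = -1, b = 0, c = -4, d = -2.
So g(s) = -s^3 - 4s - 2.
Then g(6) = -242.

-242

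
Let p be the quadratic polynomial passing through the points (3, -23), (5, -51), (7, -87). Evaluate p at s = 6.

Using the Lagrange interpolation formula with nodes 3, 5, 7:
  L_0(s) = (s - 5)(s - 7) / 8
  L_1(s) = (s - 3)(s - 7) / -4
  L_2(s) = (s - 3)(s - 5) / 8
Then p(s) = -23·L_0(s) - 51·L_1(s) - 87·L_2(s).
Expanding and collecting terms gives p(s) = -s^2 - 6s + 4.
Evaluating at s = 6: p(6) = -68.

-68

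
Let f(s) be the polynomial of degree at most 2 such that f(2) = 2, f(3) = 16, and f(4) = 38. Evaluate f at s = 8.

Using the Lagrange interpolation formula with nodes 2, 3, 4:
  L_0(s) = (s - 3)(s - 4) / 2
  L_1(s) = (s - 2)(s - 4) / -1
  L_2(s) = (s - 2)(s - 3) / 2
Then f(s) = 2·L_0(s) + 16·L_1(s) + 38·L_2(s).
Expanding and collecting terms gives f(s) = 4s^2 - 6s - 2.
Evaluating at s = 8: f(8) = 206.

206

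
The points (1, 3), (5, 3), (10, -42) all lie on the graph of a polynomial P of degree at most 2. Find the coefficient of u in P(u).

6

Write P(u) = au^2 + bu + c. Substituting each data point gives a linear system:
  a + b + c = 3
  25a + 5b + c = 3
  100a + 10b + c = -42
Solving the system yields a = -1, b = 6, c = -2.
So P(u) = -u^2 + 6u - 2.
The coefficient of u is 6.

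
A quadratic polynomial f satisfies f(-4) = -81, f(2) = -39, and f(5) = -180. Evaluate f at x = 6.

-251

Using the Lagrange interpolation formula with nodes -4, 2, 5:
  L_0(x) = (x - 2)(x - 5) / 54
  L_1(x) = (x + 4)(x - 5) / -18
  L_2(x) = (x + 4)(x - 2) / 27
Then f(x) = -81·L_0(x) - 39·L_1(x) - 180·L_2(x).
Expanding and collecting terms gives f(x) = -6x² - 5x - 5.
Evaluating at x = 6: f(6) = -251.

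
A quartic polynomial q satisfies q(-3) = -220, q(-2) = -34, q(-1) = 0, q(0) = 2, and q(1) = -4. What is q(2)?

Using the Lagrange interpolation formula with nodes -3, -2, -1, 0, 1:
  L_0(s) = (s + 2)(s + 1)s(s - 1) / 24
  L_1(s) = (s + 3)(s + 1)s(s - 1) / -6
  L_2(s) = (s + 3)(s + 2)s(s - 1) / 4
  L_3(s) = (s + 3)(s + 2)(s + 1)(s - 1) / -6
  L_4(s) = (s + 3)(s + 2)(s + 1)s / 24
Then q(s) = -220·L_0(s) - 34·L_1(s) + 0·L_2(s) + 2·L_3(s) - 4·L_4(s).
Expanding and collecting terms gives q(s) = -4s^4 - 4s^3 + 2s + 2.
Evaluating at s = 2: q(2) = -90.

-90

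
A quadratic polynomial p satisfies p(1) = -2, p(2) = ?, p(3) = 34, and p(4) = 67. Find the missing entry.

11

On equispaced nodes a degree-2 polynomial has vanishing third forward difference, so
  - p(1) + 3·p(2) - 3·p(3) + p(4) = 0.
Substituting the known values and solving for p(2):
  3·p(2) = 33
  p(2) = 11.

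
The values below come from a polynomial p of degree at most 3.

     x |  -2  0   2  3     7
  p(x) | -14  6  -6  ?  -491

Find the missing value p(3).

-39

The 4 known points determine the degree-3 polynomial uniquely.
Write p(x) = ax^3 + bx^2 + cx + d. Substituting each data point gives a linear system:
  -8a + 4b - 2c + d = -14
  d = 6
  8a + 4b + 2c + d = -6
  343a + 49b + 7c + d = -491
Solving the system yields a = -1, b = -4, c = 6, d = 6.
So p(x) = -x³ - 4x² + 6x + 6.
Then p(3) = -39.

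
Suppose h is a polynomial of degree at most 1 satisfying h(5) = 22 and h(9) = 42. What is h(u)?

Write h(u) = au + b. Substituting each data point gives a linear system:
  5a + b = 22
  9a + b = 42
Solving the system yields a = 5, b = -3.
So h(u) = 5u - 3.
Check: h(5) = 22. ✓

h(u) = 5u - 3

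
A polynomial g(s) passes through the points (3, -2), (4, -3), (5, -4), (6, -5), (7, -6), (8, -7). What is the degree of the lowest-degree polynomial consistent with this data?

Forward differences of the values at s = 3, 4, 5, 6, 7, 8:
  g  : -2  -3  -4  -5  -6  -7
  Δ  : -1  -1  -1  -1  -1
  Δ^2: 0  0  0  0
  Δ^3: 0  0  0
  Δ^4: 0  0
  Δ^5: 0
The first differences are constant (-1) and nonzero, while all higher differences vanish, so the minimal degree is 1.

1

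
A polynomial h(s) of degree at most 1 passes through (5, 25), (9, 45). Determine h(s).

h(s) = 5s

Using the Lagrange interpolation formula with nodes 5, 9:
  L_0(s) = (s - 9) / -4
  L_1(s) = (s - 5) / 4
Then h(s) = 25·L_0(s) + 45·L_1(s).
Expanding and collecting terms gives h(s) = 5s.
Check: h(5) = 25. ✓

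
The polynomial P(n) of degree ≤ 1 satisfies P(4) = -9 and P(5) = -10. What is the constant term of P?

Write P(n) = an + b. Substituting each data point gives a linear system:
  4a + b = -9
  5a + b = -10
Solving the system yields a = -1, b = -5.
So P(n) = -n - 5.
The constant term is -5.

-5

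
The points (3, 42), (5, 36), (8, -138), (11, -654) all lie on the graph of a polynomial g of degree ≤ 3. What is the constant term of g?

6

Write g(s) = as^3 + bs^2 + cs + d. Substituting each data point gives a linear system:
  27a + 9b + 3c + d = 42
  125a + 25b + 5c + d = 36
  512a + 64b + 8c + d = -138
  1331a + 121b + 11c + d = -654
Solving the system yields a = -1, b = 5, c = 6, d = 6.
So g(s) = -s³ + 5s² + 6s + 6.
The constant term is 6.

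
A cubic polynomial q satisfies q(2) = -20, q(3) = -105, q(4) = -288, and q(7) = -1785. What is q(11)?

-7337

Write q(x) = ax^3 + bx^2 + cx + d. Substituting each data point gives a linear system:
  8a + 4b + 2c + d = -20
  27a + 9b + 3c + d = -105
  64a + 16b + 4c + d = -288
  343a + 49b + 7c + d = -1785
Solving the system yields a = -6, b = 5, c = 4, d = 0.
So q(x) = -6x³ + 5x² + 4x.
Then q(11) = -7337.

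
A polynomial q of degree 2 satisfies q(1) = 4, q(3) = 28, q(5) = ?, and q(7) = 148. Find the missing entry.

76

On equispaced nodes a degree-2 polynomial has vanishing third forward difference, so
  - q(1) + 3·q(3) - 3·q(5) + q(7) = 0.
Substituting the known values and solving for q(5):
  -3·q(5) = -228
  q(5) = 76.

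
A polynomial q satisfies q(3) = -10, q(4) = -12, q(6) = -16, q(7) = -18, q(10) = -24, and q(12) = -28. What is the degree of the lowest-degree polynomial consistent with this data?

Divided differences on the nodes 3, 4, 6, 7, 10, 12:
  order 0: -10  -12  -16  -18  -24  -28
  order 1: -2  -2  -2  -2  -2
  order 2: 0  0  0  0
  order 3: 0  0  0
  order 4: 0  0
  order 5: 0
The order-1 divided differences are all -2 (nonzero) and every higher order vanishes, so the data lies on a polynomial of degree exactly 1.

1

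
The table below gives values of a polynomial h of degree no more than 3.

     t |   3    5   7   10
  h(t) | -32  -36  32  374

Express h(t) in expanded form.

Write h(t) = at^3 + bt^2 + ct + d. Substituting each data point gives a linear system:
  27a + 9b + 3c + d = -32
  125a + 25b + 5c + d = -36
  343a + 49b + 7c + d = 32
  1000a + 100b + 10c + d = 374
Solving the system yields a = 1, b = -6, c = -3, d = 4.
So h(t) = t^3 - 6t^2 - 3t + 4.
Check: h(5) = -36. ✓

h(t) = t^3 - 6t^2 - 3t + 4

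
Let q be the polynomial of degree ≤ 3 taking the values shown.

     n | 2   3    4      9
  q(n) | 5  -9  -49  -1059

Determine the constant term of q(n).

3

Write q(n) = an^3 + bn^2 + cn + d. Substituting each data point gives a linear system:
  8a + 4b + 2c + d = 5
  27a + 9b + 3c + d = -9
  64a + 16b + 4c + d = -49
  729a + 81b + 9c + d = -1059
Solving the system yields a = -2, b = 5, c = -1, d = 3.
So q(n) = -2n^3 + 5n^2 - n + 3.
The constant term is 3.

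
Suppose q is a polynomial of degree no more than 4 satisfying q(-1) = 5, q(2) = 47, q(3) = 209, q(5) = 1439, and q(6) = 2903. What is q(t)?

q(t) = 2t^4 + t^3 + 3t^2 - 2t - 1

Write q(t) = at^4 + bt^3 + ct^2 + dt + e. Substituting each data point gives a linear system:
  a - b + c - d + e = 5
  16a + 8b + 4c + 2d + e = 47
  81a + 27b + 9c + 3d + e = 209
  625a + 125b + 25c + 5d + e = 1439
  1296a + 216b + 36c + 6d + e = 2903
Solving the system yields a = 2, b = 1, c = 3, d = -2, e = -1.
So q(t) = 2t⁴ + t³ + 3t² - 2t - 1.
Check: q(-1) = 5. ✓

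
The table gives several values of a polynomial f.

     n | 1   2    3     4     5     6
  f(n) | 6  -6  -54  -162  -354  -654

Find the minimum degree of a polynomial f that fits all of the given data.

Forward differences of the values at n = 1, 2, 3, 4, 5, 6:
  f  : 6  -6  -54  -162  -354  -654
  Δ  : -12  -48  -108  -192  -300
  Δ^2: -36  -60  -84  -108
  Δ^3: -24  -24  -24
  Δ^4: 0  0
  Δ^5: 0
The third differences are constant (-24) and nonzero, while all higher differences vanish, so the minimal degree is 3.

3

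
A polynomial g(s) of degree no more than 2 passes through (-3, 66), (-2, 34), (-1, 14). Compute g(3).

Write g(s) = as^2 + bs + c. Substituting each data point gives a linear system:
  9a - 3b + c = 66
  4a - 2b + c = 34
  a - b + c = 14
Solving the system yields a = 6, b = -2, c = 6.
So g(s) = 6s^2 - 2s + 6.
Then g(3) = 54.

54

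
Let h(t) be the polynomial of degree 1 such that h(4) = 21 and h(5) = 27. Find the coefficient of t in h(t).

6

Write h(t) = at + b. Substituting each data point gives a linear system:
  4a + b = 21
  5a + b = 27
Solving the system yields a = 6, b = -3.
So h(t) = 6t - 3.
The leading coefficient is 6.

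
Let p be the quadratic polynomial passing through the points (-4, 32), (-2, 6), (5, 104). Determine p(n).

p(n) = 3n^2 + 5n + 4

Write p(n) = an^2 + bn + c. Substituting each data point gives a linear system:
  16a - 4b + c = 32
  4a - 2b + c = 6
  25a + 5b + c = 104
Solving the system yields a = 3, b = 5, c = 4.
So p(n) = 3n² + 5n + 4.
Check: p(-2) = 6. ✓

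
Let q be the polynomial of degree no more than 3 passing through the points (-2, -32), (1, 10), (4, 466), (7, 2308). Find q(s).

Write q(s) = as^3 + bs^2 + cs + d. Substituting each data point gives a linear system:
  -8a + 4b - 2c + d = -32
  a + b + c + d = 10
  64a + 16b + 4c + d = 466
  343a + 49b + 7c + d = 2308
Solving the system yields a = 6, b = 5, c = 1, d = -2.
So q(s) = 6s³ + 5s² + s - 2.
Check: q(1) = 10. ✓

q(s) = 6s^3 + 5s^2 + s - 2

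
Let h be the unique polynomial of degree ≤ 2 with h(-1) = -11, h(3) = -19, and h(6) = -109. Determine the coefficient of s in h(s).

Write h(s) = as^2 + bs + c. Substituting each data point gives a linear system:
  a - b + c = -11
  9a + 3b + c = -19
  36a + 6b + c = -109
Solving the system yields a = -4, b = 6, c = -1.
So h(s) = -4s² + 6s - 1.
The coefficient of s is 6.

6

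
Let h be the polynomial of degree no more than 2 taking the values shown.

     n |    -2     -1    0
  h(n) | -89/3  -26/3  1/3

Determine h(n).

Using the Lagrange interpolation formula with nodes -2, -1, 0:
  L_0(n) = (n + 1)n / 2
  L_1(n) = (n + 2)n / -1
  L_2(n) = (n + 2)(n + 1) / 2
Then h(n) = -89/3·L_0(n) - 26/3·L_1(n) + 1/3·L_2(n).
Expanding and collecting terms gives h(n) = -6n² + 3n + 1/3.
Check: h(-1) = -26/3. ✓

h(n) = -6n^2 + 3n + 1/3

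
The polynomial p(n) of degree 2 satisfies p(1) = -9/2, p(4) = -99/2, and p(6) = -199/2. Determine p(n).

p(n) = -2n^2 - 5n + 5/2

Write p(n) = an^2 + bn + c. Substituting each data point gives a linear system:
  a + b + c = -9/2
  16a + 4b + c = -99/2
  36a + 6b + c = -199/2
Solving the system yields a = -2, b = -5, c = 5/2.
So p(n) = -2n^2 - 5n + 5/2.
Check: p(6) = -199/2. ✓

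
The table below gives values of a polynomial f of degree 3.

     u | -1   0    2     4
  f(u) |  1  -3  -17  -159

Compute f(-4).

Using the Lagrange interpolation formula with nodes -1, 0, 2, 4:
  L_0(u) = u(u - 2)(u - 4) / -15
  L_1(u) = (u + 1)(u - 2)(u - 4) / 8
  L_2(u) = (u + 1)u(u - 4) / -12
  L_3(u) = (u + 1)u(u - 2) / 40
Then f(u) = 1·L_0(u) - 3·L_1(u) - 17·L_2(u) - 159·L_3(u).
Expanding and collecting terms gives f(u) = -3u^3 + 2u^2 + u - 3.
Evaluating at u = -4: f(-4) = 217.

217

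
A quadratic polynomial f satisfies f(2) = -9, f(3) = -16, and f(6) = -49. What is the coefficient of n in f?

Write f(n) = an^2 + bn + c. Substituting each data point gives a linear system:
  4a + 2b + c = -9
  9a + 3b + c = -16
  36a + 6b + c = -49
Solving the system yields a = -1, b = -2, c = -1.
So f(n) = -n² - 2n - 1.
The coefficient of n is -2.

-2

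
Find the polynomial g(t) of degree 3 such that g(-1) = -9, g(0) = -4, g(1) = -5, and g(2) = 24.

Write g(t) = at^3 + bt^2 + ct + d. Substituting each data point gives a linear system:
  -a + b - c + d = -9
  d = -4
  a + b + c + d = -5
  8a + 4b + 2c + d = 24
Solving the system yields a = 6, b = -3, c = -4, d = -4.
So g(t) = 6t^3 - 3t^2 - 4t - 4.
Check: g(0) = -4. ✓

g(t) = 6t^3 - 3t^2 - 4t - 4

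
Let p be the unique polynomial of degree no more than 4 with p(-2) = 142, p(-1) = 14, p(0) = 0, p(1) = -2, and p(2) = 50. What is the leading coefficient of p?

6

Write p(s) = as^4 + bs^3 + cs^2 + ds + e. Substituting each data point gives a linear system:
  16a - 8b + 4c - 2d + e = 142
  a - b + c - d + e = 14
  e = 0
  a + b + c + d + e = -2
  16a + 8b + 4c + 2d + e = 50
Solving the system yields a = 6, b = -5, c = 0, d = -3, e = 0.
So p(s) = 6s^4 - 5s^3 - 3s.
The leading coefficient is 6.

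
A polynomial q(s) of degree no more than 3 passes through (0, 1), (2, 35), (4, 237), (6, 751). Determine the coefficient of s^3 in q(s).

Write q(s) = as^3 + bs^2 + cs + d. Substituting each data point gives a linear system:
  d = 1
  8a + 4b + 2c + d = 35
  64a + 16b + 4c + d = 237
  216a + 36b + 6c + d = 751
Solving the system yields a = 3, b = 3, c = -1, d = 1.
So q(s) = 3s^3 + 3s^2 - s + 1.
The leading coefficient is 3.

3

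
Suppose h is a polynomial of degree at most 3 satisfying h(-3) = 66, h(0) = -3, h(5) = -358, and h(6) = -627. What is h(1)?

-2

Using the Lagrange interpolation formula with nodes -3, 0, 5, 6:
  L_0(u) = u(u - 5)(u - 6) / -216
  L_1(u) = (u + 3)(u - 5)(u - 6) / 90
  L_2(u) = (u + 3)u(u - 6) / -40
  L_3(u) = (u + 3)u(u - 5) / 54
Then h(u) = 66·L_0(u) - 3·L_1(u) - 358·L_2(u) - 627·L_3(u).
Expanding and collecting terms gives h(u) = -3u^3 + 4u - 3.
Evaluating at u = 1: h(1) = -2.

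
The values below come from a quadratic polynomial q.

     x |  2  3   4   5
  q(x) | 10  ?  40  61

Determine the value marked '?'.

23

On equispaced nodes a degree-2 polynomial has vanishing third forward difference, so
  - q(2) + 3·q(3) - 3·q(4) + q(5) = 0.
Substituting the known values and solving for q(3):
  3·q(3) = 69
  q(3) = 23.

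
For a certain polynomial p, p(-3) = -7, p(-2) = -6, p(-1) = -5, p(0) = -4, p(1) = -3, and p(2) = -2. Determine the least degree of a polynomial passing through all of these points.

Forward differences of the values at t = -3, -2, -1, 0, 1, 2:
  p  : -7  -6  -5  -4  -3  -2
  Δ  : 1  1  1  1  1
  Δ^2: 0  0  0  0
  Δ^3: 0  0  0
  Δ^4: 0  0
  Δ^5: 0
The first differences are constant (1) and nonzero, while all higher differences vanish, so the minimal degree is 1.

1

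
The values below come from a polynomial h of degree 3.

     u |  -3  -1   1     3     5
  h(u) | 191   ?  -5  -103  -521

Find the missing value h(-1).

13

On equispaced nodes a degree-3 polynomial has vanishing fourth forward difference, so
  h(-3) - 4·h(-1) + 6·h(1) - 4·h(3) + h(5) = 0.
Substituting the known values and solving for h(-1):
  -4·h(-1) = -52
  h(-1) = 13.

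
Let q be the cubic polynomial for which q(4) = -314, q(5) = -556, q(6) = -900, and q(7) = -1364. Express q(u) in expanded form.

Using the Lagrange interpolation formula with nodes 4, 5, 6, 7:
  L_0(u) = (u - 5)(u - 6)(u - 7) / -6
  L_1(u) = (u - 4)(u - 6)(u - 7) / 2
  L_2(u) = (u - 4)(u - 5)(u - 7) / -2
  L_3(u) = (u - 4)(u - 5)(u - 6) / 6
Then q(u) = -314·L_0(u) - 556·L_1(u) - 900·L_2(u) - 1364·L_3(u).
Expanding and collecting terms gives q(u) = -3u³ - 6u² - 5u - 6.
Check: q(6) = -900. ✓

q(u) = -3u^3 - 6u^2 - 5u - 6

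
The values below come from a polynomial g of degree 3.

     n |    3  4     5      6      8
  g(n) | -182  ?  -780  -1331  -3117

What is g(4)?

The 4 known points determine the degree-3 polynomial uniquely.
Write g(n) = an^3 + bn^2 + cn + d. Substituting each data point gives a linear system:
  27a + 9b + 3c + d = -182
  125a + 25b + 5c + d = -780
  216a + 36b + 6c + d = -1331
  512a + 64b + 8c + d = -3117
Solving the system yields a = -6, b = 0, c = -5, d = -5.
So g(n) = -6n^3 - 5n - 5.
Then g(4) = -409.

-409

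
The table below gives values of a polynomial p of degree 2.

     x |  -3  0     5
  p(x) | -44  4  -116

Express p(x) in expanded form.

Using the Lagrange interpolation formula with nodes -3, 0, 5:
  L_0(x) = x(x - 5) / 24
  L_1(x) = (x + 3)(x - 5) / -15
  L_2(x) = (x + 3)x / 40
Then p(x) = -44·L_0(x) + 4·L_1(x) - 116·L_2(x).
Expanding and collecting terms gives p(x) = -5x^2 + x + 4.
Check: p(5) = -116. ✓

p(x) = -5x^2 + x + 4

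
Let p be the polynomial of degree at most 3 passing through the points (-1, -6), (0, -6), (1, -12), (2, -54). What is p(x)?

p(x) = -5x^3 - 3x^2 + 2x - 6

Write p(x) = ax^3 + bx^2 + cx + d. Substituting each data point gives a linear system:
  -a + b - c + d = -6
  d = -6
  a + b + c + d = -12
  8a + 4b + 2c + d = -54
Solving the system yields a = -5, b = -3, c = 2, d = -6.
So p(x) = -5x^3 - 3x^2 + 2x - 6.
Check: p(2) = -54. ✓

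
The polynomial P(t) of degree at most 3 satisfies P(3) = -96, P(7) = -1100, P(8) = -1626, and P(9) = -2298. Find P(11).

-4152

Using the Lagrange interpolation formula with nodes 3, 7, 8, 9:
  L_0(t) = (t - 7)(t - 8)(t - 9) / -120
  L_1(t) = (t - 3)(t - 8)(t - 9) / 8
  L_2(t) = (t - 3)(t - 7)(t - 9) / -5
  L_3(t) = (t - 3)(t - 7)(t - 8) / 12
Then P(t) = -96·L_0(t) - 1100·L_1(t) - 1626·L_2(t) - 2298·L_3(t).
Expanding and collecting terms gives P(t) = -3t³ - t² - 4t + 6.
Evaluating at t = 11: P(11) = -4152.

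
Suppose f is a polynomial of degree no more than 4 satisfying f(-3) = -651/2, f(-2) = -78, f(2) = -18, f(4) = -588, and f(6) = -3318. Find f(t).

f(t) = -3t^4 + (5/2)t^3 + 5t

Using the Lagrange interpolation formula with nodes -3, -2, 2, 4, 6:
  L_0(t) = (t + 2)(t - 2)(t - 4)(t - 6) / 315
  L_1(t) = (t + 3)(t - 2)(t - 4)(t - 6) / -192
  L_2(t) = (t + 3)(t + 2)(t - 4)(t - 6) / 160
  L_3(t) = (t + 3)(t + 2)(t - 2)(t - 6) / -168
  L_4(t) = (t + 3)(t + 2)(t - 2)(t - 4) / 576
Then f(t) = -651/2·L_0(t) - 78·L_1(t) - 18·L_2(t) - 588·L_3(t) - 3318·L_4(t).
Expanding and collecting terms gives f(t) = -3t⁴ + (5/2)t³ + 5t.
Check: f(4) = -588. ✓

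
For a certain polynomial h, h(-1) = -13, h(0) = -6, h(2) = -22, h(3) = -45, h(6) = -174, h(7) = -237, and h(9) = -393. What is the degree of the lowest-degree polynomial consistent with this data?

2

Divided differences on the nodes -1, 0, 2, 3, 6, 7, 9:
  order 0: -13  -6  -22  -45  -174  -237  -393
  order 1: 7  -8  -23  -43  -63  -78
  order 2: -5  -5  -5  -5  -5
  order 3: 0  0  0  0
  order 4: 0  0  0
  order 5: 0  0
  order 6: 0
The order-2 divided differences are all -5 (nonzero) and every higher order vanishes, so the data lies on a polynomial of degree exactly 2.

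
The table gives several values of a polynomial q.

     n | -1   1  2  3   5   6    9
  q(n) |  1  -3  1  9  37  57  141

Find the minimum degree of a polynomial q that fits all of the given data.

Divided differences on the nodes -1, 1, 2, 3, 5, 6, 9:
  order 0: 1  -3  1  9  37  57  141
  order 1: -2  4  8  14  20  28
  order 2: 2  2  2  2  2
  order 3: 0  0  0  0
  order 4: 0  0  0
  order 5: 0  0
  order 6: 0
The order-2 divided differences are all 2 (nonzero) and every higher order vanishes, so the data lies on a polynomial of degree exactly 2.

2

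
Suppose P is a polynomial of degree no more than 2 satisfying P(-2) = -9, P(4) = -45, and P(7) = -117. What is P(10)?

Write P(x) = ax^2 + bx + c. Substituting each data point gives a linear system:
  4a - 2b + c = -9
  16a + 4b + c = -45
  49a + 7b + c = -117
Solving the system yields a = -2, b = -2, c = -5.
So P(x) = -2x^2 - 2x - 5.
Then P(10) = -225.

-225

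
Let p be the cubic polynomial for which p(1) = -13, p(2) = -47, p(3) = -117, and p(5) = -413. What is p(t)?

Using the Lagrange interpolation formula with nodes 1, 2, 3, 5:
  L_0(t) = (t - 2)(t - 3)(t - 5) / -8
  L_1(t) = (t - 1)(t - 3)(t - 5) / 3
  L_2(t) = (t - 1)(t - 2)(t - 5) / -4
  L_3(t) = (t - 1)(t - 2)(t - 3) / 24
Then p(t) = -13·L_0(t) - 47·L_1(t) - 117·L_2(t) - 413·L_3(t).
Expanding and collecting terms gives p(t) = -2t^3 - 6t^2 - 2t - 3.
Check: p(2) = -47. ✓

p(t) = -2t^3 - 6t^2 - 2t - 3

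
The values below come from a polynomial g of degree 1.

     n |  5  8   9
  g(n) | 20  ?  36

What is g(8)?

The 2 known points determine the degree-1 polynomial uniquely.
Write g(n) = an + b. Substituting each data point gives a linear system:
  5a + b = 20
  9a + b = 36
Solving the system yields a = 4, b = 0.
So g(n) = 4n.
Then g(8) = 32.

32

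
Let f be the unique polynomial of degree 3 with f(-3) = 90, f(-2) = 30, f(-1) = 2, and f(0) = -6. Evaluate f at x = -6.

582

Write f(x) = ax^3 + bx^2 + cx + d. Substituting each data point gives a linear system:
  -27a + 9b - 3c + d = 90
  -8a + 4b - 2c + d = 30
  -a + b - c + d = 2
  d = -6
Solving the system yields a = -2, b = 4, c = -2, d = -6.
So f(x) = -2x^3 + 4x^2 - 2x - 6.
Then f(-6) = 582.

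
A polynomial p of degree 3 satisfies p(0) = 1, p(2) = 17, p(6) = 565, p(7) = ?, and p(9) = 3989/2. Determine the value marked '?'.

1829/2

The 4 known points determine the degree-3 polynomial uniquely.
Write p(n) = an^3 + bn^2 + cn + d. Substituting each data point gives a linear system:
  d = 1
  8a + 4b + 2c + d = 17
  216a + 36b + 6c + d = 565
  729a + 81b + 9c + d = 3989/2
Solving the system yields a = 3, b = -5/2, c = 1, d = 1.
So p(n) = 3n^3 - (5/2)n^2 + n + 1.
Then p(7) = 1829/2.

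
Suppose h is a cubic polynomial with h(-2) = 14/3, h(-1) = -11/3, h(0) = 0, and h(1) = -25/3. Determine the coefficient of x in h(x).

Write h(x) = ax^3 + bx^2 + cx + d. Substituting each data point gives a linear system:
  -8a + 4b - 2c + d = 14/3
  -a + b - c + d = -11/3
  d = 0
  a + b + c + d = -25/3
Solving the system yields a = -4, b = -6, c = 5/3, d = 0.
So h(x) = -4x^3 - 6x^2 + (5/3)x.
The coefficient of x is 5/3.

5/3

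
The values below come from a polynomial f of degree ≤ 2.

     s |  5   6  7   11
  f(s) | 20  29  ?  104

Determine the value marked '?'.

40

The 3 known points determine the degree-2 polynomial uniquely.
Write f(s) = as^2 + bs + c. Substituting each data point gives a linear system:
  25a + 5b + c = 20
  36a + 6b + c = 29
  121a + 11b + c = 104
Solving the system yields a = 1, b = -2, c = 5.
So f(s) = s² - 2s + 5.
Then f(7) = 40.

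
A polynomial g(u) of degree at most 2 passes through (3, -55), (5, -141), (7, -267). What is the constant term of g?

-1

Write g(u) = au^2 + bu + c. Substituting each data point gives a linear system:
  9a + 3b + c = -55
  25a + 5b + c = -141
  49a + 7b + c = -267
Solving the system yields a = -5, b = -3, c = -1.
So g(u) = -5u^2 - 3u - 1.
The constant term is -1.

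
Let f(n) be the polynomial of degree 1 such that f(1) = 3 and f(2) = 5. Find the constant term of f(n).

Write f(n) = an + b. Substituting each data point gives a linear system:
  a + b = 3
  2a + b = 5
Solving the system yields a = 2, b = 1.
So f(n) = 2n + 1.
The constant term is 1.

1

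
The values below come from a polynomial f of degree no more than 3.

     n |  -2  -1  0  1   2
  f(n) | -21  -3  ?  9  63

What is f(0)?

On equispaced nodes a degree-3 polynomial has vanishing fourth forward difference, so
  f(-2) - 4·f(-1) + 6·f(0) - 4·f(1) + f(2) = 0.
Substituting the known values and solving for f(0):
  6·f(0) = -18
  f(0) = -3.

-3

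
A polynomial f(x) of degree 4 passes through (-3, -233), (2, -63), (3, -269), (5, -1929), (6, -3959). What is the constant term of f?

Write f(x) = ax^4 + bx^3 + cx^2 + dx + e. Substituting each data point gives a linear system:
  81a - 27b + 9c - 3d + e = -233
  16a + 8b + 4c + 2d + e = -63
  81a + 27b + 9c + 3d + e = -269
  625a + 125b + 25c + 5d + e = -1929
  1296a + 216b + 36c + 6d + e = -3959
Solving the system yields a = -3, b = 0, c = -1, d = -6, e = 1.
So f(x) = -3x⁴ - x² - 6x + 1.
The constant term is 1.

1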